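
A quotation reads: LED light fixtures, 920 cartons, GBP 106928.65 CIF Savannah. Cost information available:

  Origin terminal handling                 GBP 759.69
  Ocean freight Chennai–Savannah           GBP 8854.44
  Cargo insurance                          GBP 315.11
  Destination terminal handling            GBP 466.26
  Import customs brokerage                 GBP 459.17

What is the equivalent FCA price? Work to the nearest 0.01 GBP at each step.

FCA price: GBP 96999.41

Not relevant to the conversion: brokerage, destination terminal — on the buyer under both terms; not part of either seller's price.
From CIF to FCA, the seller no longer bears: origin terminal, freight, insurance.
FCA price = 106928.65 − 759.69 − 8854.44 − 315.11 = 96999.41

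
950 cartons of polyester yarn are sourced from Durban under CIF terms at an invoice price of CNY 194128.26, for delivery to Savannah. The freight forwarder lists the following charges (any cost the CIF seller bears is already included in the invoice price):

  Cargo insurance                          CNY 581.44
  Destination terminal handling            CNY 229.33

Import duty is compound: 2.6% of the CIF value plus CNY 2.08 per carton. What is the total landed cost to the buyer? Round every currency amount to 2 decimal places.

CIF: the seller pays costs through ocean freight and marine insurance to the destination port.
Already in the invoice (seller's account under CIF): insurance — exclude.
The CIF price already equals the CIF value: 194128.26
Ad valorem component: 194128.26 × 2.6% = 5047.33
Specific component: 950 × 2.08 = 1976.00
Import duty = 5047.33 + 1976.00 = 7023.33
Buyer bears: destination terminal 229.33 + duty 7023.33 = 7252.66
Landed cost = invoice 194128.26 + 7252.66 = 201380.92

Total landed cost: CNY 201380.92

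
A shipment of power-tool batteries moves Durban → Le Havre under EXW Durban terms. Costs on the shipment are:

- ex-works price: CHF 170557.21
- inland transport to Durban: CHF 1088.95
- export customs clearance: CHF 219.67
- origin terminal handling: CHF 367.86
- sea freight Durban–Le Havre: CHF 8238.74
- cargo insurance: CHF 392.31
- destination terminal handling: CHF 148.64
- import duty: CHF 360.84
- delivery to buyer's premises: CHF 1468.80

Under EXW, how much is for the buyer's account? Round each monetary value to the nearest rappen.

EXW: the seller makes goods available at their premises; the buyer bears all onward costs.
Seller's account: goods 170557.21 = 170557.21
Buyer's account: inland to port 1088.95 + export clearance 219.67 + origin terminal 367.86 + freight 8238.74 + insurance 392.31 + destination terminal 148.64 + duty 360.84 + delivery 1468.80 = 12285.81

Buyer's account: CHF 12285.81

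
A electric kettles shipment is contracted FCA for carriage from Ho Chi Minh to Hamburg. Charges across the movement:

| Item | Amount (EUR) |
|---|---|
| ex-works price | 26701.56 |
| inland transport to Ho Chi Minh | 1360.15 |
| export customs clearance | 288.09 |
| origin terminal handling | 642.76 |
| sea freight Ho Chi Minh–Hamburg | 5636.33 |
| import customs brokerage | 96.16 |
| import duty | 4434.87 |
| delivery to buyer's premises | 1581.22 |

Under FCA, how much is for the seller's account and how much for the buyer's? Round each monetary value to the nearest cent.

FCA: the seller delivers export-cleared goods to the carrier; the buyer bears costs from that point.
Seller's account: goods 26701.56 + inland to port 1360.15 + export clearance 288.09 = 28349.80
Buyer's account: origin terminal 642.76 + freight 5636.33 + brokerage 96.16 + duty 4434.87 + delivery 1581.22 = 12391.34

Seller: EUR 28349.80; buyer: EUR 12391.34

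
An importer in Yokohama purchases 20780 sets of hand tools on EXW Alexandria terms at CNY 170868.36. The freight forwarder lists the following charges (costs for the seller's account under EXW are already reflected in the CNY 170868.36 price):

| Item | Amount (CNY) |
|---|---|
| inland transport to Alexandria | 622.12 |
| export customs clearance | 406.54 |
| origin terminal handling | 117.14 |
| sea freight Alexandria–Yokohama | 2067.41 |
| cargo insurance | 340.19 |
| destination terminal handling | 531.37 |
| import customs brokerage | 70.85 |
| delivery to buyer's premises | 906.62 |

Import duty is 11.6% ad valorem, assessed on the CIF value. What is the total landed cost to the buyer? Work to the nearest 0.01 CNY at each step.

Total landed cost: CNY 196163.52

EXW: the seller makes goods available at their premises; the buyer bears all onward costs.
CIF value = EXW price + inland to port + export clearance + origin terminal + freight + insurance = 170868.36 + 622.12 + 406.54 + 117.14 + 2067.41 + 340.19 = 174421.76
Import duty = 174421.76 × 11.6% = 20232.92
Buyer bears: inland to port 622.12 + export clearance 406.54 + origin terminal 117.14 + freight 2067.41 + insurance 340.19 + destination terminal 531.37 + brokerage 70.85 + delivery 906.62 + duty 20232.92 = 25295.16
Landed cost = invoice 170868.36 + 25295.16 = 196163.52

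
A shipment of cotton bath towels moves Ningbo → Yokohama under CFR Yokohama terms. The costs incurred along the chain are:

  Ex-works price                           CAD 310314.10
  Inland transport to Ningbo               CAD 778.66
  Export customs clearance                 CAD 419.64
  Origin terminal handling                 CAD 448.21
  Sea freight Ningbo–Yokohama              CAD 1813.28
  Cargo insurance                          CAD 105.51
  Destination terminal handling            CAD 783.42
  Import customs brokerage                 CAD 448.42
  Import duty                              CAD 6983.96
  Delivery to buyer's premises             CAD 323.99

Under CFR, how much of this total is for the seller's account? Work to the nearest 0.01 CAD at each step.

CFR: the seller pays costs through ocean freight to the destination port, but not insurance.
Seller's account: goods 310314.10 + inland to port 778.66 + export clearance 419.64 + origin terminal 448.21 + freight 1813.28 = 313773.89
Buyer's account: insurance 105.51 + destination terminal 783.42 + brokerage 448.42 + duty 6983.96 + delivery 323.99 = 8645.30

Seller's account: CAD 313773.89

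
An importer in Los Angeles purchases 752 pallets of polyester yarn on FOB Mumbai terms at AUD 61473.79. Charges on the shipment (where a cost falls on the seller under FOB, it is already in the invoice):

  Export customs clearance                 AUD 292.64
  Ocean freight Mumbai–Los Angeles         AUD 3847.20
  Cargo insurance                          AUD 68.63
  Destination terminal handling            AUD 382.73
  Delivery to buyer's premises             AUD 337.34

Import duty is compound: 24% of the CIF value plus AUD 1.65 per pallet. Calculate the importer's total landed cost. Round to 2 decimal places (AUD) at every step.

Total landed cost: AUD 83044.00

FOB: the seller bears costs until goods are on board at the origin port; the buyer bears freight, insurance and all costs thereafter.
Already in the invoice (seller's account under FOB): export clearance — exclude.
CIF value = FOB price + freight + insurance = 61473.79 + 3847.20 + 68.63 = 65389.62
Ad valorem component: 65389.62 × 24% = 15693.51
Specific component: 752 × 1.65 = 1240.80
Import duty = 15693.51 + 1240.80 = 16934.31
Buyer bears: freight 3847.20 + insurance 68.63 + destination terminal 382.73 + delivery 337.34 + duty 16934.31 = 21570.21
Landed cost = invoice 61473.79 + 21570.21 = 83044.00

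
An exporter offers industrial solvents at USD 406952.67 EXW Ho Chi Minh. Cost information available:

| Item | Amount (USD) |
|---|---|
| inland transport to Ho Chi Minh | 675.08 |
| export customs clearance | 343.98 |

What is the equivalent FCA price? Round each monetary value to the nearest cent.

FCA price: USD 407971.73

From EXW to FCA, the seller additionally bears: inland to port, export clearance.
FCA price = 406952.67 + 675.08 + 343.98 = 407971.73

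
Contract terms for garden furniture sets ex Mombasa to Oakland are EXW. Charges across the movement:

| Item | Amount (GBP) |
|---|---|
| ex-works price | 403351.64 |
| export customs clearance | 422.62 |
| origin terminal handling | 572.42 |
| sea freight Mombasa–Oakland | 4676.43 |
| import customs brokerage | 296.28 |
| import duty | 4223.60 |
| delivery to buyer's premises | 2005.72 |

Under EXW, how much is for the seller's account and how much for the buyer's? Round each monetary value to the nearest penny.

Seller: GBP 403351.64; buyer: GBP 12197.07

EXW: the seller makes goods available at their premises; the buyer bears all onward costs.
Seller's account: goods 403351.64 = 403351.64
Buyer's account: export clearance 422.62 + origin terminal 572.42 + freight 4676.43 + brokerage 296.28 + duty 4223.60 + delivery 2005.72 = 12197.07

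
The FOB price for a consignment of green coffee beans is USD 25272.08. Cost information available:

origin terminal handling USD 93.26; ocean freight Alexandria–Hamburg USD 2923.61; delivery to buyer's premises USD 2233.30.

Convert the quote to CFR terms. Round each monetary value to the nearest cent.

Not relevant to the conversion: origin terminal — on the seller under both FOB and CFR; already in the FOB price and stays in the CFR price. delivery — on the buyer under both terms; not part of either seller's price.
From FOB to CFR, the seller additionally bears: freight.
CFR price = 25272.08 + 2923.61 = 28195.69

CFR price: USD 28195.69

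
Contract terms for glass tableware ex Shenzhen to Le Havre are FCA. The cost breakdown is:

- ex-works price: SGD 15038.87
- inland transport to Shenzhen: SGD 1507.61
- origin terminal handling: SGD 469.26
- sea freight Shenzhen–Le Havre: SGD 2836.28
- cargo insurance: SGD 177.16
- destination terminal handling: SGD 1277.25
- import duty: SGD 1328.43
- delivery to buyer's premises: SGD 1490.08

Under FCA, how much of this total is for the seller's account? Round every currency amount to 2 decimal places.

Seller's account: SGD 16546.48

FCA: the seller delivers export-cleared goods to the carrier; the buyer bears costs from that point.
Seller's account: goods 15038.87 + inland to port 1507.61 = 16546.48
Buyer's account: origin terminal 469.26 + freight 2836.28 + insurance 177.16 + destination terminal 1277.25 + duty 1328.43 + delivery 1490.08 = 7578.46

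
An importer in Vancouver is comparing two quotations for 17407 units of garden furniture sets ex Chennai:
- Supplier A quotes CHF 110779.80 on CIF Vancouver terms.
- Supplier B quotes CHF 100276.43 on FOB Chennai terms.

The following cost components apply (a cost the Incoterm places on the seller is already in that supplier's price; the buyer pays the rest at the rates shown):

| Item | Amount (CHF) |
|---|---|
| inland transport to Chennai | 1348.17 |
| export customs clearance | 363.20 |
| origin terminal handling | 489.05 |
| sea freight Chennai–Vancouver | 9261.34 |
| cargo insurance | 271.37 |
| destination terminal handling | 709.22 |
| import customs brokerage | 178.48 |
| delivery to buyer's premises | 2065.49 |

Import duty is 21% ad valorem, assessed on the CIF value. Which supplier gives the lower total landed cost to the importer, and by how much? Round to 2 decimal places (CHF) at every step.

Supplier B is cheaper by CHF 1174.50

Supplier A (CIF):
The CIF price already equals the CIF value: 110779.80
Import duty = 110779.80 × 21% = 23263.76
Buyer bears (A): 709.22 + 178.48 + 2065.49 = 2953.19
Landed cost (A) = invoice 110779.80 + 2953.19 + duty 23263.76 = 136996.75
Supplier B (FOB):
CIF value = FOB price + freight + insurance = 100276.43 + 9261.34 + 271.37 = 109809.14
Import duty = 109809.14 × 21% = 23059.92
Buyer bears (B): 9261.34 + 271.37 + 709.22 + 178.48 + 2065.49 = 12485.90
Landed cost (B) = invoice 100276.43 + 12485.90 + duty 23059.92 = 135822.25
Difference = |136996.75 − 135822.25| = 1174.50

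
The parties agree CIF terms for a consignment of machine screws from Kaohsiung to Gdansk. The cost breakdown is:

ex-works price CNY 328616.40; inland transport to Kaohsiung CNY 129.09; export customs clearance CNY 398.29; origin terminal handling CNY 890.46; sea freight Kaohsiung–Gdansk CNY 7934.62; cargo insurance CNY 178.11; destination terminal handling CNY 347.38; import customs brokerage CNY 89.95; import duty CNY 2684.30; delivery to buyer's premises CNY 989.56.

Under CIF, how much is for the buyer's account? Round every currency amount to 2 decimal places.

CIF: the seller pays costs through ocean freight and marine insurance to the destination port.
Seller's account: goods 328616.40 + inland to port 129.09 + export clearance 398.29 + origin terminal 890.46 + freight 7934.62 + insurance 178.11 = 338146.97
Buyer's account: destination terminal 347.38 + brokerage 89.95 + duty 2684.30 + delivery 989.56 = 4111.19

Buyer's account: CNY 4111.19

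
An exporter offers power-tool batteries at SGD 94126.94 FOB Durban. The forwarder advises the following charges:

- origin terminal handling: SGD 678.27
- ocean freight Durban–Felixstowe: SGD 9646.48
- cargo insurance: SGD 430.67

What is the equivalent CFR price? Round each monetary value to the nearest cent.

Not relevant to the conversion: origin terminal — on the seller under both FOB and CFR; already in the FOB price and stays in the CFR price. insurance — on the buyer under both terms; not part of either seller's price.
From FOB to CFR, the seller additionally bears: freight.
CFR price = 94126.94 + 9646.48 = 103773.42

CFR price: SGD 103773.42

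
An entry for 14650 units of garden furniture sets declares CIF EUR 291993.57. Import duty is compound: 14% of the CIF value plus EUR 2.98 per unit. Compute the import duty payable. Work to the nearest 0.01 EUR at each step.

Ad valorem component: 291993.57 × 14% = 40879.10
Specific component: 14650 × 2.98 = 43657.00
Import duty = 40879.10 + 43657.00 = 84536.10

Import duty: EUR 84536.10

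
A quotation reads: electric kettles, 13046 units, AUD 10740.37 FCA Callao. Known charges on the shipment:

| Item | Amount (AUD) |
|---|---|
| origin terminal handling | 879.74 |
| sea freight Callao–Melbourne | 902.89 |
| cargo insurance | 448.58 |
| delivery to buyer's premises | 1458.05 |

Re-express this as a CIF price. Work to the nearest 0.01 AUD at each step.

CIF price: AUD 12971.58

Not relevant to the conversion: delivery — on the buyer under both terms; not part of either seller's price.
From FCA to CIF, the seller additionally bears: origin terminal, freight, insurance.
CIF price = 10740.37 + 879.74 + 902.89 + 448.58 = 12971.58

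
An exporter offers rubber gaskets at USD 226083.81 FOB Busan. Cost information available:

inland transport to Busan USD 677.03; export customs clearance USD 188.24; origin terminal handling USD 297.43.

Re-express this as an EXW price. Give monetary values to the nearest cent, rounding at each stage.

From FOB to EXW, the seller no longer bears: inland to port, export clearance, origin terminal.
EXW price = 226083.81 − 677.03 − 188.24 − 297.43 = 224921.11

EXW price: USD 224921.11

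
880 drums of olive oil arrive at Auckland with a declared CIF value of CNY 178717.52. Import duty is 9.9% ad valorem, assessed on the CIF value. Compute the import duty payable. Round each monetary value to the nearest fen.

Import duty: CNY 17693.03

Import duty = 178717.52 × 9.9% = 17693.03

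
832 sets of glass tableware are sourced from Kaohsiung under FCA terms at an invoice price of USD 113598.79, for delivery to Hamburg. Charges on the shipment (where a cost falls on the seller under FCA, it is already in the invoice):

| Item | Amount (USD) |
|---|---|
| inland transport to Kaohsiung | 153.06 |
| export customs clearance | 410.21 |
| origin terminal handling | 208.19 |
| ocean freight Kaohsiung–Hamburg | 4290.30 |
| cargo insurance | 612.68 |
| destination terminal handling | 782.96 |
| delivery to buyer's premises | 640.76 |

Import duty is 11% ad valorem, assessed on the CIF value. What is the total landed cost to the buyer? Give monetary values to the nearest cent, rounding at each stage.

FCA: the seller delivers export-cleared goods to the carrier; the buyer bears costs from that point.
Already in the invoice (seller's account under FCA): inland to port, export clearance — exclude.
CIF value = FCA price + origin terminal + freight + insurance = 113598.79 + 208.19 + 4290.30 + 612.68 = 118709.96
Import duty = 118709.96 × 11% = 13058.10
Buyer bears: origin terminal 208.19 + freight 4290.30 + insurance 612.68 + destination terminal 782.96 + delivery 640.76 + duty 13058.10 = 19592.99
Landed cost = invoice 113598.79 + 19592.99 = 133191.78

Total landed cost: USD 133191.78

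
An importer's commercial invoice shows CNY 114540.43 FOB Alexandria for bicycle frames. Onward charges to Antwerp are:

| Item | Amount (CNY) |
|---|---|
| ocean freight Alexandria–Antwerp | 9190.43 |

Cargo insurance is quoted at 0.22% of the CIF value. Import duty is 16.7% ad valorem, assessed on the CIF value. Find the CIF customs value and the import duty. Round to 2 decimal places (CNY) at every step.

CIF value: CNY 124003.67; import duty: CNY 20708.61

Let C be the CIF value. C = FOB price + freight + 0.22% × C
C − 0.22% × C = 114540.43 + 9190.43
0.9978 × C = 123730.86
C = 123730.86 / 0.9978 = 124003.67
Insurance premium = 0.22% × 124003.67 = 272.81
Import duty = 124003.67 × 16.7% = 20708.61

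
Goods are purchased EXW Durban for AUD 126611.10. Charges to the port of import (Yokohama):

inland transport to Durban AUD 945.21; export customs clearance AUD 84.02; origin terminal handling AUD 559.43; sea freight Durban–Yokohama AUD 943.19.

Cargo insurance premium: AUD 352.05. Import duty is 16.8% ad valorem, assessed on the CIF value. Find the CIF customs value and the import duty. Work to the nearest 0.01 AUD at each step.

CIF value: AUD 129495.00; import duty: AUD 21755.16

CIF = EXW price + pre-shipment costs + freight + insurance
CIF = 126611.10 + 945.21 + 84.02 + 559.43 + 943.19 + 352.05 = 129495.00
Import duty = 129495.00 × 16.8% = 21755.16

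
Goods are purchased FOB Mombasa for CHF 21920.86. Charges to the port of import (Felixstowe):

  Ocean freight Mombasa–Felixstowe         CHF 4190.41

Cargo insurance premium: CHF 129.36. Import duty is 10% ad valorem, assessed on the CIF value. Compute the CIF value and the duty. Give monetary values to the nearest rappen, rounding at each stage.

CIF = FOB price + freight + insurance
CIF = 21920.86 + 4190.41 + 129.36 = 26240.63
Import duty = 26240.63 × 10% = 2624.06

CIF value: CHF 26240.63; import duty: CHF 2624.06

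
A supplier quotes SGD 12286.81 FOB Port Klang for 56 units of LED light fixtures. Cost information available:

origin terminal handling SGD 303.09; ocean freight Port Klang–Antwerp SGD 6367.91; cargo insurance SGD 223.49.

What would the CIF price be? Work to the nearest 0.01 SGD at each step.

CIF price: SGD 18878.21

Not relevant to the conversion: origin terminal — on the seller under both FOB and CIF; already in the FOB price and stays in the CIF price.
From FOB to CIF, the seller additionally bears: freight, insurance.
CIF price = 12286.81 + 6367.91 + 223.49 = 18878.21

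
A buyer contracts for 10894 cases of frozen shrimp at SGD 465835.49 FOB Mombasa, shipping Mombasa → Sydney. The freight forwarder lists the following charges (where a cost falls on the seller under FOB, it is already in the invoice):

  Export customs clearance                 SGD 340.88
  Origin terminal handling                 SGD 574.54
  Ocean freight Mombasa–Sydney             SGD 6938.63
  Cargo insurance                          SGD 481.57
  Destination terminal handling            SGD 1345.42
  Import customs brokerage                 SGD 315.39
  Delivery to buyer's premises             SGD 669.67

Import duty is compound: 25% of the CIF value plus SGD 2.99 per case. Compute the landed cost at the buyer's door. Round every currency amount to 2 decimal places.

Total landed cost: SGD 626473.15

FOB: the seller bears costs until goods are on board at the origin port; the buyer bears freight, insurance and all costs thereafter.
Already in the invoice (seller's account under FOB): export clearance, origin terminal — exclude.
CIF value = FOB price + freight + insurance = 465835.49 + 6938.63 + 481.57 = 473255.69
Ad valorem component: 473255.69 × 25% = 118313.92
Specific component: 10894 × 2.99 = 32573.06
Import duty = 118313.92 + 32573.06 = 150886.98
Buyer bears: freight 6938.63 + insurance 481.57 + destination terminal 1345.42 + brokerage 315.39 + delivery 669.67 + duty 150886.98 = 160637.66
Landed cost = invoice 465835.49 + 160637.66 = 626473.15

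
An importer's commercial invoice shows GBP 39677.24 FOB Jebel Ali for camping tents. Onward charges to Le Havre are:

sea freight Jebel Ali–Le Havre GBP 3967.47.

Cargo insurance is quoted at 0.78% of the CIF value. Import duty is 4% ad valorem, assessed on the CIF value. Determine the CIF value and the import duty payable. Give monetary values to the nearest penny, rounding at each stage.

CIF value: GBP 43987.81; import duty: GBP 1759.51

Let C be the CIF value. C = FOB price + freight + 0.78% × C
C − 0.78% × C = 39677.24 + 3967.47
0.9922 × C = 43644.71
C = 43644.71 / 0.9922 = 43987.81
Insurance premium = 0.78% × 43987.81 = 343.10
Import duty = 43987.81 × 4% = 1759.51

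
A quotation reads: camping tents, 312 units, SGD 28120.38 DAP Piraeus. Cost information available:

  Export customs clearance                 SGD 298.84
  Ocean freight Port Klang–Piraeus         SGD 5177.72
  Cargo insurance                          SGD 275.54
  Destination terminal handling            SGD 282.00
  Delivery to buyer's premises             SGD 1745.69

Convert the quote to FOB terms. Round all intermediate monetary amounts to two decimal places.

Not relevant to the conversion: export clearance — on the seller under both DAP and FOB; already in the DAP price and stays in the FOB price.
From DAP to FOB, the seller no longer bears: freight, insurance, destination terminal, delivery.
FOB price = 28120.38 − 5177.72 − 275.54 − 282.00 − 1745.69 = 20639.43

FOB price: SGD 20639.43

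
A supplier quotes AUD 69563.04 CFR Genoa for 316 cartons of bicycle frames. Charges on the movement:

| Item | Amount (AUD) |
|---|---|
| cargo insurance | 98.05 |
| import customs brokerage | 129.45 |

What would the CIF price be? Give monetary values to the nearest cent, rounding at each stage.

CIF price: AUD 69661.09

Not relevant to the conversion: brokerage — on the buyer under both terms; not part of either seller's price.
From CFR to CIF, the seller additionally bears: insurance.
CIF price = 69563.04 + 98.05 = 69661.09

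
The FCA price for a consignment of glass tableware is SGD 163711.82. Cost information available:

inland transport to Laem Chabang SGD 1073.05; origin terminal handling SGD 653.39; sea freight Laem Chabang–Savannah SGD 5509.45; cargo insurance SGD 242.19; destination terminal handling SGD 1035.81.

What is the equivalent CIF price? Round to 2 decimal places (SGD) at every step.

Not relevant to the conversion: inland to port — on the seller under both FCA and CIF; already in the FCA price and stays in the CIF price. destination terminal — on the buyer under both terms; not part of either seller's price.
From FCA to CIF, the seller additionally bears: origin terminal, freight, insurance.
CIF price = 163711.82 + 653.39 + 5509.45 + 242.19 = 170116.85

CIF price: SGD 170116.85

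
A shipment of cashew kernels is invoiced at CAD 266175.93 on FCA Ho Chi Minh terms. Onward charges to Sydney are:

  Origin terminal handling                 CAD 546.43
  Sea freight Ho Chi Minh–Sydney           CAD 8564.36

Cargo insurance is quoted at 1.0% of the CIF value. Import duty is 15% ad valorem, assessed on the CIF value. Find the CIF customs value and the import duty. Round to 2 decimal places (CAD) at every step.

Let C be the CIF value. C = FCA price + pre-shipment costs + freight + 1.0% × C
C − 1.0% × C = 266175.93 + 546.43 + 8564.36
0.99 × C = 275286.72
C = 275286.72 / 0.99 = 278067.39
Insurance premium = 1.0% × 278067.39 = 2780.67
Import duty = 278067.39 × 15% = 41710.11

CIF value: CAD 278067.39; import duty: CAD 41710.11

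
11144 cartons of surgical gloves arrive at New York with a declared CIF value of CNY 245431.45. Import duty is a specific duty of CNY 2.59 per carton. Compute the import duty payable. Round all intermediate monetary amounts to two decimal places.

Import duty: CNY 28862.96

Import duty = 11144 × 2.59 = 28862.96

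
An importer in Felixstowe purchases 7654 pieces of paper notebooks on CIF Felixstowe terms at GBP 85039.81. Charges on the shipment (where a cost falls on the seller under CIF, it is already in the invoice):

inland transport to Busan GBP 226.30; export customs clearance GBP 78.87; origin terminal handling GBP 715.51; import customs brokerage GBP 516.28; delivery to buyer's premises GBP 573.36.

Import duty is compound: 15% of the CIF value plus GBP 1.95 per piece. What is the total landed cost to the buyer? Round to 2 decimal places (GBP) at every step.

Total landed cost: GBP 113810.72

CIF: the seller pays costs through ocean freight and marine insurance to the destination port.
Already in the invoice (seller's account under CIF): inland to port, export clearance, origin terminal — exclude.
The CIF price already equals the CIF value: 85039.81
Ad valorem component: 85039.81 × 15% = 12755.97
Specific component: 7654 × 1.95 = 14925.30
Import duty = 12755.97 + 14925.30 = 27681.27
Buyer bears: brokerage 516.28 + delivery 573.36 + duty 27681.27 = 28770.91
Landed cost = invoice 85039.81 + 28770.91 = 113810.72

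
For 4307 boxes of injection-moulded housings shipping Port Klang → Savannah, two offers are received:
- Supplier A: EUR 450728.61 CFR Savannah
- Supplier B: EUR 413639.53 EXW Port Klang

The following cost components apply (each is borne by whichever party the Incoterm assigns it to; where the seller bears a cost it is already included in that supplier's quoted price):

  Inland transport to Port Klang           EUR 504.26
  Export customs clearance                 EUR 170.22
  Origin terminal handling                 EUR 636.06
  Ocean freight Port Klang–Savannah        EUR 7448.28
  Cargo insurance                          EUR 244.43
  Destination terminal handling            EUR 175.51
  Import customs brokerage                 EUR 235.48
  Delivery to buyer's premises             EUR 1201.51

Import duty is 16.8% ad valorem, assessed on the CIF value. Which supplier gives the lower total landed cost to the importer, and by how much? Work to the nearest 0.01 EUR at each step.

Supplier B is cheaper by EUR 33089.74

Supplier A (CFR):
CIF value = CFR price + insurance = 450728.61 + 244.43 = 450973.04
Import duty = 450973.04 × 16.8% = 75763.47
Buyer bears (A): 244.43 + 175.51 + 235.48 + 1201.51 = 1856.93
Landed cost (A) = invoice 450728.61 + 1856.93 + duty 75763.47 = 528349.01
Supplier B (EXW):
CIF value = EXW price + inland to port + export clearance + origin terminal + freight + insurance = 413639.53 + 504.26 + 170.22 + 636.06 + 7448.28 + 244.43 = 422642.78
Import duty = 422642.78 × 16.8% = 71003.99
Buyer bears (B): 504.26 + 170.22 + 636.06 + 7448.28 + 244.43 + 175.51 + 235.48 + 1201.51 = 10615.75
Landed cost (B) = invoice 413639.53 + 10615.75 + duty 71003.99 = 495259.27
Difference = |528349.01 − 495259.27| = 33089.74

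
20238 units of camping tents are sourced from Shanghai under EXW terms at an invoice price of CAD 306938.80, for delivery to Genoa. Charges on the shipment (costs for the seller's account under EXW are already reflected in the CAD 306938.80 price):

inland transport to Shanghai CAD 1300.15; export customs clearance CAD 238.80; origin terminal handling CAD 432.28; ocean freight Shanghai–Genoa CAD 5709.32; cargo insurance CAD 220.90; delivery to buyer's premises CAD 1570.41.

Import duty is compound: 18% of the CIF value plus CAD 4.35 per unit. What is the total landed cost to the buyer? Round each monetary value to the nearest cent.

EXW: the seller makes goods available at their premises; the buyer bears all onward costs.
CIF value = EXW price + inland to port + export clearance + origin terminal + freight + insurance = 306938.80 + 1300.15 + 238.80 + 432.28 + 5709.32 + 220.90 = 314840.25
Ad valorem component: 314840.25 × 18% = 56671.25
Specific component: 20238 × 4.35 = 88035.30
Import duty = 56671.25 + 88035.30 = 144706.55
Buyer bears: inland to port 1300.15 + export clearance 238.80 + origin terminal 432.28 + freight 5709.32 + insurance 220.90 + delivery 1570.41 + duty 144706.55 = 154178.41
Landed cost = invoice 306938.80 + 154178.41 = 461117.21

Total landed cost: CAD 461117.21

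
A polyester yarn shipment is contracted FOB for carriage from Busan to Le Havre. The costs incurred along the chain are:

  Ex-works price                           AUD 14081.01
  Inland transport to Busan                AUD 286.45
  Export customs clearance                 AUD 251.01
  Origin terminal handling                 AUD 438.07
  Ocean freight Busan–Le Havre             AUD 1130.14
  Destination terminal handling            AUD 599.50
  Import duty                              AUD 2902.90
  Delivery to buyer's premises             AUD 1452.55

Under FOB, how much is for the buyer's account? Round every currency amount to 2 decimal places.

FOB: the seller bears costs until goods are on board at the origin port; the buyer bears freight, insurance and all costs thereafter.
Seller's account: goods 14081.01 + inland to port 286.45 + export clearance 251.01 + origin terminal 438.07 = 15056.54
Buyer's account: freight 1130.14 + destination terminal 599.50 + duty 2902.90 + delivery 1452.55 = 6085.09

Buyer's account: AUD 6085.09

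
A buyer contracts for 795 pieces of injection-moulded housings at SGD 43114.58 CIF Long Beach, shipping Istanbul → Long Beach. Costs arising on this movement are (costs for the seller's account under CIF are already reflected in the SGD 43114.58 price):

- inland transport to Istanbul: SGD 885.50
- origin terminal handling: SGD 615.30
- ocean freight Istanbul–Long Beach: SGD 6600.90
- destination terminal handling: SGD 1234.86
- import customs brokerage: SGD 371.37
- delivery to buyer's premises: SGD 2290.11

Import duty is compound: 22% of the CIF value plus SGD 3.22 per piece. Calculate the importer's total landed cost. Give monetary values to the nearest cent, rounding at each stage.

CIF: the seller pays costs through ocean freight and marine insurance to the destination port.
Already in the invoice (seller's account under CIF): inland to port, origin terminal, freight — exclude.
The CIF price already equals the CIF value: 43114.58
Ad valorem component: 43114.58 × 22% = 9485.21
Specific component: 795 × 3.22 = 2559.90
Import duty = 9485.21 + 2559.90 = 12045.11
Buyer bears: destination terminal 1234.86 + brokerage 371.37 + delivery 2290.11 + duty 12045.11 = 15941.45
Landed cost = invoice 43114.58 + 15941.45 = 59056.03

Total landed cost: SGD 59056.03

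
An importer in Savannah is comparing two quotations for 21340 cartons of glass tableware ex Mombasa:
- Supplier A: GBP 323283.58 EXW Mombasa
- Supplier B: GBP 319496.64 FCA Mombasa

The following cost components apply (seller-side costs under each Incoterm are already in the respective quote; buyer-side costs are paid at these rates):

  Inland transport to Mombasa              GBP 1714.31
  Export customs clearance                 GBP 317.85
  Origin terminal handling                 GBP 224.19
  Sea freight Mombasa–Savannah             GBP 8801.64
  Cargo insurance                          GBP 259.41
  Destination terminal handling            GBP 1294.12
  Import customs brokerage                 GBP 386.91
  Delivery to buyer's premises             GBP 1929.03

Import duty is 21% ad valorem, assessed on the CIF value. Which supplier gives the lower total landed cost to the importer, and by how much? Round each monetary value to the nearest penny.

Supplier B is cheaper by GBP 7041.12

Supplier A (EXW):
CIF value = EXW price + inland to port + export clearance + origin terminal + freight + insurance = 323283.58 + 1714.31 + 317.85 + 224.19 + 8801.64 + 259.41 = 334600.98
Import duty = 334600.98 × 21% = 70266.21
Buyer bears (A): 1714.31 + 317.85 + 224.19 + 8801.64 + 259.41 + 1294.12 + 386.91 + 1929.03 = 14927.46
Landed cost (A) = invoice 323283.58 + 14927.46 + duty 70266.21 = 408477.25
Supplier B (FCA):
CIF value = FCA price + origin terminal + freight + insurance = 319496.64 + 224.19 + 8801.64 + 259.41 = 328781.88
Import duty = 328781.88 × 21% = 69044.19
Buyer bears (B): 224.19 + 8801.64 + 259.41 + 1294.12 + 386.91 + 1929.03 = 12895.30
Landed cost (B) = invoice 319496.64 + 12895.30 + duty 69044.19 = 401436.13
Difference = |408477.25 − 401436.13| = 7041.12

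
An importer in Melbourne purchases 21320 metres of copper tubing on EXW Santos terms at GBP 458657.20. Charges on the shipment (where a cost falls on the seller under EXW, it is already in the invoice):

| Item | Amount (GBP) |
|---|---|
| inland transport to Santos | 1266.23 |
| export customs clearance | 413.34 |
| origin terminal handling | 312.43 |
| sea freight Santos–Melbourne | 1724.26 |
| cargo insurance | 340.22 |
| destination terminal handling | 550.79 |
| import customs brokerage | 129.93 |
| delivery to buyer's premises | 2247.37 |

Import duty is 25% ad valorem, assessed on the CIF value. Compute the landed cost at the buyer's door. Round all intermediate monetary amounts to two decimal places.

Total landed cost: GBP 581320.19

EXW: the seller makes goods available at their premises; the buyer bears all onward costs.
CIF value = EXW price + inland to port + export clearance + origin terminal + freight + insurance = 458657.20 + 1266.23 + 413.34 + 312.43 + 1724.26 + 340.22 = 462713.68
Import duty = 462713.68 × 25% = 115678.42
Buyer bears: inland to port 1266.23 + export clearance 413.34 + origin terminal 312.43 + freight 1724.26 + insurance 340.22 + destination terminal 550.79 + brokerage 129.93 + delivery 2247.37 + duty 115678.42 = 122662.99
Landed cost = invoice 458657.20 + 122662.99 = 581320.19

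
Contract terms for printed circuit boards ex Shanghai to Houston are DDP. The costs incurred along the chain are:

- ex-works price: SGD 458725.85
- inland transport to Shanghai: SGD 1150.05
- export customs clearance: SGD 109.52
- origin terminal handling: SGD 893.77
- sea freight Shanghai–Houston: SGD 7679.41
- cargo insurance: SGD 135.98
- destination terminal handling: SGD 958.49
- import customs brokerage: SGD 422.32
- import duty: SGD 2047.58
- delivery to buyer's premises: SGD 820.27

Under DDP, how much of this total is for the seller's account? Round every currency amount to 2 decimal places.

DDP: the seller bears all costs including import duty.
Seller's account: goods 458725.85 + inland to port 1150.05 + export clearance 109.52 + origin terminal 893.77 + freight 7679.41 + insurance 135.98 + destination terminal 958.49 + brokerage 422.32 + duty 2047.58 + delivery 820.27 = 472943.24
Buyer's account: 0.00

Seller's account: SGD 472943.24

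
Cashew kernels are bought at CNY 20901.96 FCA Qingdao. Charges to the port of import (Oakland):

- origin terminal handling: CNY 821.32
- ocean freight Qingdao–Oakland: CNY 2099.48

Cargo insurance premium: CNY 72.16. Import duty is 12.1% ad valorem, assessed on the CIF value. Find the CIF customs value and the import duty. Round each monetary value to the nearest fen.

CIF value: CNY 23894.92; import duty: CNY 2891.29

CIF = FCA price + pre-shipment costs + freight + insurance
CIF = 20901.96 + 821.32 + 2099.48 + 72.16 = 23894.92
Import duty = 23894.92 × 12.1% = 2891.29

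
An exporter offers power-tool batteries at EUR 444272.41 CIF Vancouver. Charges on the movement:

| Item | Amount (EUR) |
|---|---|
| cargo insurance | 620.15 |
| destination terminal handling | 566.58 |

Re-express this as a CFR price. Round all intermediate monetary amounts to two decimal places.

Not relevant to the conversion: destination terminal — on the buyer under both terms; not part of either seller's price.
From CIF to CFR, the seller no longer bears: insurance.
CFR price = 444272.41 − 620.15 = 443652.26

CFR price: EUR 443652.26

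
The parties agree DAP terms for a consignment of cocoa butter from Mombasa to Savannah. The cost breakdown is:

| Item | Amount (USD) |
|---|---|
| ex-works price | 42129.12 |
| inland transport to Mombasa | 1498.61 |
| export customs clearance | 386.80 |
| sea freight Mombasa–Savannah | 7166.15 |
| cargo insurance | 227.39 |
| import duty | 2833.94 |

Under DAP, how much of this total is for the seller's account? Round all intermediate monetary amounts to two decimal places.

Seller's account: USD 51408.07

DAP: the seller bears all costs to the named destination except import duty and clearance.
Seller's account: goods 42129.12 + inland to port 1498.61 + export clearance 386.80 + freight 7166.15 + insurance 227.39 = 51408.07
Buyer's account: duty 2833.94 = 2833.94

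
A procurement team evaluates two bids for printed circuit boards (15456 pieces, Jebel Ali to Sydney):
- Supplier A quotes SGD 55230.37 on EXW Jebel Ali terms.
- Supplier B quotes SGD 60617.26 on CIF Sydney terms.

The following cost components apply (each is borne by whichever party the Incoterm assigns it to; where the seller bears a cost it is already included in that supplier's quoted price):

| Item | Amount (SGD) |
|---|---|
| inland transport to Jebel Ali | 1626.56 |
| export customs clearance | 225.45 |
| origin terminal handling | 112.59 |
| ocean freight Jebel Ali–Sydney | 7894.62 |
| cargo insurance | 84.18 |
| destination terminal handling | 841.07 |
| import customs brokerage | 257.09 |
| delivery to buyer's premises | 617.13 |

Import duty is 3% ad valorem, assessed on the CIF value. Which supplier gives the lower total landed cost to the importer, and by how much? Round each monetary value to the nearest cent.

Supplier B is cheaper by SGD 4693.20

Supplier A (EXW):
CIF value = EXW price + inland to port + export clearance + origin terminal + freight + insurance = 55230.37 + 1626.56 + 225.45 + 112.59 + 7894.62 + 84.18 = 65173.77
Import duty = 65173.77 × 3% = 1955.21
Buyer bears (A): 1626.56 + 225.45 + 112.59 + 7894.62 + 84.18 + 841.07 + 257.09 + 617.13 = 11658.69
Landed cost (A) = invoice 55230.37 + 11658.69 + duty 1955.21 = 68844.27
Supplier B (CIF):
The CIF price already equals the CIF value: 60617.26
Import duty = 60617.26 × 3% = 1818.52
Buyer bears (B): 841.07 + 257.09 + 617.13 = 1715.29
Landed cost (B) = invoice 60617.26 + 1715.29 + duty 1818.52 = 64151.07
Difference = |68844.27 − 64151.07| = 4693.20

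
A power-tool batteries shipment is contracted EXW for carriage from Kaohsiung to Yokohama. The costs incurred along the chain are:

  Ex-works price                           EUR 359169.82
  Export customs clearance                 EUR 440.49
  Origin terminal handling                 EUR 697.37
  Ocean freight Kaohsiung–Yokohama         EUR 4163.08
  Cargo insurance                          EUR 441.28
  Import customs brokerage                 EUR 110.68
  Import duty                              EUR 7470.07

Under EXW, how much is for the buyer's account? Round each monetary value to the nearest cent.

Buyer's account: EUR 13322.97

EXW: the seller makes goods available at their premises; the buyer bears all onward costs.
Seller's account: goods 359169.82 = 359169.82
Buyer's account: export clearance 440.49 + origin terminal 697.37 + freight 4163.08 + insurance 441.28 + brokerage 110.68 + duty 7470.07 = 13322.97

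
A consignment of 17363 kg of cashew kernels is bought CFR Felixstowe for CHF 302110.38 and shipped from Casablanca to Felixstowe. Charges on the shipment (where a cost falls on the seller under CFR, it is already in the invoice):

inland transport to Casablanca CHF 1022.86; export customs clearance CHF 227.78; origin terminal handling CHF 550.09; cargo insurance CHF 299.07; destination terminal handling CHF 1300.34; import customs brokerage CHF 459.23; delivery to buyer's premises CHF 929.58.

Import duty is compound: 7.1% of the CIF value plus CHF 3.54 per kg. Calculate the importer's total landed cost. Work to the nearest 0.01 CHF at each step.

Total landed cost: CHF 388034.69

CFR: the seller pays costs through ocean freight to the destination port, but not insurance.
Already in the invoice (seller's account under CFR): inland to port, export clearance, origin terminal — exclude.
CIF value = CFR price + insurance = 302110.38 + 299.07 = 302409.45
Ad valorem component: 302409.45 × 7.1% = 21471.07
Specific component: 17363 × 3.54 = 61465.02
Import duty = 21471.07 + 61465.02 = 82936.09
Buyer bears: insurance 299.07 + destination terminal 1300.34 + brokerage 459.23 + delivery 929.58 + duty 82936.09 = 85924.31
Landed cost = invoice 302110.38 + 85924.31 = 388034.69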